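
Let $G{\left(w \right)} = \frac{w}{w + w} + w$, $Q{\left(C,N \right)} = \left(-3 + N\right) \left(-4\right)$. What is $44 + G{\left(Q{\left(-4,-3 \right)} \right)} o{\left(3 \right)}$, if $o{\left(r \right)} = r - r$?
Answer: $44$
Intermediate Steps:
$o{\left(r \right)} = 0$
$Q{\left(C,N \right)} = 12 - 4 N$
$G{\left(w \right)} = \frac{1}{2} + w$ ($G{\left(w \right)} = \frac{w}{2 w} + w = \frac{1}{2 w} w + w = \frac{1}{2} + w$)
$44 + G{\left(Q{\left(-4,-3 \right)} \right)} o{\left(3 \right)} = 44 + \left(\frac{1}{2} + \left(12 - -12\right)\right) 0 = 44 + \left(\frac{1}{2} + \left(12 + 12\right)\right) 0 = 44 + \left(\frac{1}{2} + 24\right) 0 = 44 + \frac{49}{2} \cdot 0 = 44 + 0 = 44$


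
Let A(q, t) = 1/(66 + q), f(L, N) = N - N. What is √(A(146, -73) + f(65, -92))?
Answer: √53/106 ≈ 0.068680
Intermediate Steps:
f(L, N) = 0
√(A(146, -73) + f(65, -92)) = √(1/(66 + 146) + 0) = √(1/212 + 0) = √(1/212) = √53/106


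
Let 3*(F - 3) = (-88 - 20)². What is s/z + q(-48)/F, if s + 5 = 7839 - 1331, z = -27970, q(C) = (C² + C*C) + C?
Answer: 34080009/36277090 ≈ 0.93944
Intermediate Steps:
q(C) = C + 2*C² (q(C) = (C² + C²) + C = 2*C² + C = C + 2*C²)
F = 3891 (F = 3 + (-88 - 20)²/3 = 3 + (⅓)*(-108)² = 3 + (⅓)*11664 = 3 + 3888 = 3891)
s = 6503 (s = -5 + (7839 - 1331) = -5 + 6508 = 6503)
s/z + q(-48)/F = 6503/(-27970) - 48*(1 + 2*(-48))/3891 = 6503*(-1/27970) - 48*(1 - 96)*(1/3891) = -6503/27970 - 48*(-95)*(1/3891) = -6503/27970 + 4560*(1/3891) = -6503/27970 + 1520/1297 = 34080009/36277090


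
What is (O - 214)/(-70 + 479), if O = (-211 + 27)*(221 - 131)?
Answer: -16774/409 ≈ -41.012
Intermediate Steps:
O = -16560 (O = -184*90 = -16560)
(O - 214)/(-70 + 479) = (-16560 - 214)/(-70 + 479) = -16774/409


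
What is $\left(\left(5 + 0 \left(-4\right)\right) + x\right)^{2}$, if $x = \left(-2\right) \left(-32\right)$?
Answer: $4761$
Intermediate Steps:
$x = 64$
$\left(\left(5 + 0 \left(-4\right)\right) + x\right)^{2} = \left(\left(5 + 0 \left(-4\right)\right) + 64\right)^{2} = \left(\left(5 + 0\right) + 64\right)^{2} = \left(5 + 64\right)^{2} = 69^{2} = 4761$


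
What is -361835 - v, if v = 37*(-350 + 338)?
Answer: -361391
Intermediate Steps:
v = -444 (v = 37*(-12) = -444)
-361835 - v = -361835 - 1*(-444) = -361835 + 444 = -361391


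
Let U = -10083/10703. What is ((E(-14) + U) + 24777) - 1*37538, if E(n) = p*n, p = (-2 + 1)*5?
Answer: -135841856/10703 ≈ -12692.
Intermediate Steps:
p = -5 (p = -1*5 = -5)
U = -10083/10703 (U = -10083*1/10703 = -10083/10703 ≈ -0.94207)
E(n) = -5*n
((E(-14) + U) + 24777) - 1*37538 = ((-5*(-14) - 10083/10703) + 24777) - 1*37538 = ((70 - 10083/10703) + 24777) - 37538 = (739127/10703 + 24777) - 37538 = 265927358/10703 - 37538 = -135841856/10703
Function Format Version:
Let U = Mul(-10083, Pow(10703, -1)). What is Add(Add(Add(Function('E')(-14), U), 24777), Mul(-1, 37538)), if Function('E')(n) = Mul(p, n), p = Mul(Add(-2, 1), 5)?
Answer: Rational(-135841856, 10703) ≈ -12692.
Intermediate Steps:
p = -5 (p = Mul(-1, 5) = -5)
U = Rational(-10083, 10703) (U = Mul(-10083, Rational(1, 10703)) = Rational(-10083, 10703) ≈ -0.94207)
Function('E')(n) = Mul(-5, n)
Add(Add(Add(Function('E')(-14), U), 24777), Mul(-1, 37538)) = Add(Add(Add(Mul(-5, -14), Rational(-10083, 10703)), 24777), Mul(-1, 37538)) = Add(Add(Add(70, Rational(-10083, 10703)), 24777), -37538) = Add(Add(Rational(739127, 10703), 24777), -37538) = Add(Rational(265927358, 10703), -37538) = Rational(-135841856, 10703)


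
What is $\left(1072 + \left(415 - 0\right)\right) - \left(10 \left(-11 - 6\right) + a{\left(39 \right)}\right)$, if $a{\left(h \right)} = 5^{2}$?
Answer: $1632$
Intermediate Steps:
$a{\left(h \right)} = 25$
$\left(1072 + \left(415 - 0\right)\right) - \left(10 \left(-11 - 6\right) + a{\left(39 \right)}\right) = \left(1072 + \left(415 - 0\right)\right) - \left(25 + 10 \left(-11 - 6\right)\right) = \left(1072 + \left(415 + 0\right)\right) - -145 = \left(1072 + 415\right) + \left(170 - 25\right) = 1487 + 145 = 1632$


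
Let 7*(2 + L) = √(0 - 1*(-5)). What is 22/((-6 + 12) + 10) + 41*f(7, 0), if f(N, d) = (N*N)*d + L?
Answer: -645/8 + 41*√5/7 ≈ -67.528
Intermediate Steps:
L = -2 + √5/7 (L = -2 + √(0 - 1*(-5))/7 = -2 + √(0 + 5)/7 = -2 + √5/7 ≈ -1.6806)
f(N, d) = -2 + √5/7 + d*N² (f(N, d) = (N*N)*d + (-2 + √5/7) = N²*d + (-2 + √5/7) = d*N² + (-2 + √5/7) = -2 + √5/7 + d*N²)
22/((-6 + 12) + 10) + 41*f(7, 0) = 22/((-6 + 12) + 10) + 41*(-2 + √5/7 + 0*7²) = 22/(6 + 10) + 41*(-2 + √5/7 + 0*49) = 22/16 + 41*(-2 + √5/7 + 0) = 22*(1/16) + 41*(-2 + √5/7) = 11/8 + (-82 + 41*√5/7) = -645/8 + 41*√5/7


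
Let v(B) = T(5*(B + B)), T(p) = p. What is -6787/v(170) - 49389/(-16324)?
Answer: -3353711/3468850 ≈ -0.96681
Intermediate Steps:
v(B) = 10*B (v(B) = 5*(B + B) = 5*(2*B) = 10*B)
-6787/v(170) - 49389/(-16324) = -6787/(10*170) - 49389/(-16324) = -6787/1700 - 49389*(-1/16324) = -6787*1/1700 + 49389/16324 = -6787/1700 + 49389/16324 = -3353711/3468850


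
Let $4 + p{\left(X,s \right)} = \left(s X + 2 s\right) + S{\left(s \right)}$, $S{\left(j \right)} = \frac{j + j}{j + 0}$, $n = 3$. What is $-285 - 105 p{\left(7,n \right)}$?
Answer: $-2910$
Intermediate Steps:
$S{\left(j \right)} = 2$ ($S{\left(j \right)} = \frac{2 j}{j} = 2$)
$p{\left(X,s \right)} = -2 + 2 s + X s$ ($p{\left(X,s \right)} = -4 + \left(\left(s X + 2 s\right) + 2\right) = -4 + \left(\left(X s + 2 s\right) + 2\right) = -4 + \left(\left(2 s + X s\right) + 2\right) = -4 + \left(2 + 2 s + X s\right) = -2 + 2 s + X s$)
$-285 - 105 p{\left(7,n \right)} = -285 - 105 \left(-2 + 2 \cdot 3 + 7 \cdot 3\right) = -285 - 105 \left(-2 + 6 + 21\right) = -285 - 2625 = -2910$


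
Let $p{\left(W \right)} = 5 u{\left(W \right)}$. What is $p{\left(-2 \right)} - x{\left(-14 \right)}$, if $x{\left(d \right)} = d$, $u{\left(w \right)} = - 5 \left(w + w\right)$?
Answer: $114$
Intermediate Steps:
$u{\left(w \right)} = - 10 w$ ($u{\left(w \right)} = - 5 \cdot 2 w = - 10 w$)
$p{\left(W \right)} = - 50 W$ ($p{\left(W \right)} = 5 \left(- 10 W\right) = - 50 W$)
$p{\left(-2 \right)} - x{\left(-14 \right)} = \left(-50\right) \left(-2\right) - -14 = 100 + 14 = 114$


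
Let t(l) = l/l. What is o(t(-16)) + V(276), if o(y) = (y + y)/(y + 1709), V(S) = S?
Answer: 235981/855 ≈ 276.00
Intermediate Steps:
t(l) = 1
o(y) = 2*y/(1709 + y) (o(y) = (2*y)/(1709 + y) = 2*y/(1709 + y))
o(t(-16)) + V(276) = 2*1/(1709 + 1) + 276 = 2*1/1710 + 276 = 2*1*(1/1710) + 276 = 1/855 + 276 = 235981/855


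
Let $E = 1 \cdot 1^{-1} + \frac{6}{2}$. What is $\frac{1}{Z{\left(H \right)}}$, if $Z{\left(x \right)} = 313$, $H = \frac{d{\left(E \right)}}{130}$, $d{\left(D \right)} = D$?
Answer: $\frac{1}{313} \approx 0.0031949$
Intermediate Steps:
$E = 4$ ($E = 1 \cdot 1 + 6 \cdot \frac{1}{2} = 1 + 3 = 4$)
$H = \frac{2}{65}$ ($H = \frac{4}{130} = 4 \cdot \frac{1}{130} = \frac{2}{65} \approx 0.030769$)
$\frac{1}{Z{\left(H \right)}} = \frac{1}{313}$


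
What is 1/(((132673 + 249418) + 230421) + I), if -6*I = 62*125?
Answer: 3/1833661 ≈ 1.6361e-6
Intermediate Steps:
I = -3875/3 (I = -31*125/3 = -⅙*7750 = -3875/3 ≈ -1291.7)
1/(((132673 + 249418) + 230421) + I) = 1/(((132673 + 249418) + 230421) - 3875/3) = 1/((382091 + 230421) - 3875/3) = 1/(612512 - 3875/3) = 1/(1833661/3) = 3/1833661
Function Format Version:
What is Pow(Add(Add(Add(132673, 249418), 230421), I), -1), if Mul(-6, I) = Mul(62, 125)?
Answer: Rational(3, 1833661) ≈ 1.6361e-6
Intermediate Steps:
I = Rational(-3875, 3) (I = Mul(Rational(-1, 6), Mul(62, 125)) = Mul(Rational(-1, 6), 7750) = Rational(-3875, 3) ≈ -1291.7)
Pow(Add(Add(Add(132673, 249418), 230421), I), -1) = Pow(Add(Add(Add(132673, 249418), 230421), Rational(-3875, 3)), -1) = Pow(Add(Add(382091, 230421), Rational(-3875, 3)), -1) = Pow(Add(612512, Rational(-3875, 3)), -1) = Pow(Rational(1833661, 3), -1) = Rational(3, 1833661)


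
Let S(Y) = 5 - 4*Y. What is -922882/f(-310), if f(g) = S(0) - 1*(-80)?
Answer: -922882/85 ≈ -10857.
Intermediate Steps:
f(g) = 85 (f(g) = (5 - 4*0) - 1*(-80) = (5 + 0) + 80 = 5 + 80 = 85)
-922882/f(-310) = -922882/85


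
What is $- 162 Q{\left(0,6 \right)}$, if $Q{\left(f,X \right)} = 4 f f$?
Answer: $0$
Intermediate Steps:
$Q{\left(f,X \right)} = 4 f^{2}$
$- 162 Q{\left(0,6 \right)} = - 162 \cdot 4 \cdot 0^{2} = - 162 \cdot 4 \cdot 0 = \left(-162\right) 0 = 0$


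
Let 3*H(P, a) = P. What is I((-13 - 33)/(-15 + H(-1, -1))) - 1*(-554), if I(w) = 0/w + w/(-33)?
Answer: 6093/11 ≈ 553.91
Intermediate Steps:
H(P, a) = P/3
I(w) = -w/33 (I(w) = 0 + w*(-1/33) = 0 - w/33 = -w/33)
I((-13 - 33)/(-15 + H(-1, -1))) - 1*(-554) = -(-13 - 33)/(33*(-15 + (⅓)*(-1))) - 1*(-554) = -(-46)/(33*(-15 - ⅓)) + 554 = -(-46)/(33*(-46/3)) + 554 = -(-46)*(-3)/(33*46) + 554 = -1/33*3 + 554 = -1/11 + 554 = 6093/11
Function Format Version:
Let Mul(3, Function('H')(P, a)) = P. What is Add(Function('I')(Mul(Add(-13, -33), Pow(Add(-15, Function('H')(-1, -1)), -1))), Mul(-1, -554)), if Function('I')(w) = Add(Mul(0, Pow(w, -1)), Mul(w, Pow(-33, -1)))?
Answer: Rational(6093, 11) ≈ 553.91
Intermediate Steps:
Function('H')(P, a) = Mul(Rational(1, 3), P)
Function('I')(w) = Mul(Rational(-1, 33), w) (Function('I')(w) = Add(0, Mul(w, Rational(-1, 33))) = Add(0, Mul(Rational(-1, 33), w)) = Mul(Rational(-1, 33), w))
Add(Function('I')(Mul(Add(-13, -33), Pow(Add(-15, Function('H')(-1, -1)), -1))), Mul(-1, -554)) = Add(Mul(Rational(-1, 33), Mul(Add(-13, -33), Pow(Add(-15, Mul(Rational(1, 3), -1)), -1))), Mul(-1, -554)) = Add(Mul(Rational(-1, 33), Mul(-46, Pow(Add(-15, Rational(-1, 3)), -1))), 554) = Add(Mul(Rational(-1, 33), Mul(-46, Pow(Rational(-46, 3), -1))), 554) = Add(Mul(Rational(-1, 33), Mul(-46, Rational(-3, 46))), 554) = Add(Mul(Rational(-1, 33), 3), 554) = Add(Rational(-1, 11), 554) = Rational(6093, 11)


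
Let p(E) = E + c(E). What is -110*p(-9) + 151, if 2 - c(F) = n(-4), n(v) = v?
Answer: 481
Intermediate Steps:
c(F) = 6 (c(F) = 2 - 1*(-4) = 2 + 4 = 6)
p(E) = 6 + E (p(E) = E + 6 = 6 + E)
-110*p(-9) + 151 = -110*(6 - 9) + 151 = -110*(-3) + 151 = 330 + 151 = 481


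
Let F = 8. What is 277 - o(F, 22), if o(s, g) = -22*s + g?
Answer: 431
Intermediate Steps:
o(s, g) = g - 22*s
277 - o(F, 22) = 277 - (22 - 22*8) = 277 - (22 - 176) = 277 - 1*(-154) = 277 + 154 = 431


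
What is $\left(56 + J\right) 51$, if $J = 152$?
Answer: $10608$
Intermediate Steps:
$\left(56 + J\right) 51 = \left(56 + 152\right) 51 = 208 \cdot 51 = 10608$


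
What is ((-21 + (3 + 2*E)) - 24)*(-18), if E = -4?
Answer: 900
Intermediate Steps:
((-21 + (3 + 2*E)) - 24)*(-18) = ((-21 + (3 + 2*(-4))) - 24)*(-18) = ((-21 + (3 - 8)) - 24)*(-18) = ((-21 - 5) - 24)*(-18) = (-26 - 24)*(-18) = -50*(-18) = 900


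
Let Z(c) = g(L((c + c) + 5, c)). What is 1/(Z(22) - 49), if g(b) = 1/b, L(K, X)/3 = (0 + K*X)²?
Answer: -3486252/170826347 ≈ -0.020408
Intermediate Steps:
L(K, X) = 3*K²*X² (L(K, X) = 3*(0 + K*X)² = 3*(K*X)² = 3*(K²*X²) = 3*K²*X²)
Z(c) = 1/(3*c²*(5 + 2*c)²) (Z(c) = 1/(3*((c + c) + 5)²*c²) = 1/(3*(2*c + 5)²*c²) = 1/(3*(5 + 2*c)²*c²) = 1/(3*c²*(5 + 2*c)²))
1/(Z(22) - 49) = 1/((⅓)/(22²*(5 + 2*22)²) - 49) = 1/((⅓)*(1/484)/(5 + 44)² - 49) = 1/((⅓)*(1/484)/49² - 49) = 1/((⅓)*(1/484)*(1/2401) - 49) = 1/(1/3486252 - 49) = 1/(-170826347/3486252) = -3486252/170826347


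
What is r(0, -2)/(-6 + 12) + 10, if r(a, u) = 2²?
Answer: 32/3 ≈ 10.667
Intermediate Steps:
r(a, u) = 4
r(0, -2)/(-6 + 12) + 10 = 4/(-6 + 12) + 10 = 4/6 + 10 = 4*(⅙) + 10 = ⅔ + 10 = 32/3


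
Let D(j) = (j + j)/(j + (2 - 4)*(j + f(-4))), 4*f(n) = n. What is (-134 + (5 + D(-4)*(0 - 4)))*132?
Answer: -16324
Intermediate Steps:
f(n) = n/4
D(j) = 2*j/(2 - j) (D(j) = (j + j)/(j + (2 - 4)*(j + (¼)*(-4))) = (2*j)/(j - 2*(j - 1)) = (2*j)/(j - 2*(-1 + j)) = (2*j)/(j + (2 - 2*j)) = (2*j)/(2 - j) = 2*j/(2 - j))
(-134 + (5 + D(-4)*(0 - 4)))*132 = (-134 + (5 + (-2*(-4)/(-2 - 4))*(0 - 4)))*132 = (-134 + (5 - 2*(-4)/(-6)*(-4)))*132 = (-134 + (5 - 2*(-4)*(-⅙)*(-4)))*132 = (-134 + (5 - 4/3*(-4)))*132 = (-134 + (5 + 16/3))*132 = (-134 + 31/3)*132 = -371/3*132 = -16324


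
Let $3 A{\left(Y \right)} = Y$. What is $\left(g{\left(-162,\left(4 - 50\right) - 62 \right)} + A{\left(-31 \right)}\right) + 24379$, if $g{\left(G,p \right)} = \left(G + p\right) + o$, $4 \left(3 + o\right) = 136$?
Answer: $\frac{72389}{3} \approx 24130.0$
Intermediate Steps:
$o = 31$ ($o = -3 + \frac{1}{4} \cdot 136 = -3 + 34 = 31$)
$A{\left(Y \right)} = \frac{Y}{3}$
$g{\left(G,p \right)} = 31 + G + p$ ($g{\left(G,p \right)} = \left(G + p\right) + 31 = 31 + G + p$)
$\left(g{\left(-162,\left(4 - 50\right) - 62 \right)} + A{\left(-31 \right)}\right) + 24379 = \left(\left(31 - 162 + \left(\left(4 - 50\right) - 62\right)\right) + \frac{1}{3} \left(-31\right)\right) + 24379 = \left(\left(31 - 162 - 108\right) - \frac{31}{3}\right) + 24379 = \left(-239 - \frac{31}{3}\right) + 24379 = - \frac{748}{3} + 24379 = \frac{72389}{3}$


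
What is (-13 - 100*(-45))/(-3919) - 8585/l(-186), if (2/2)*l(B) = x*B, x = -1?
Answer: -34479197/728934 ≈ -47.301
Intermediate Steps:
l(B) = -B
(-13 - 100*(-45))/(-3919) - 8585/l(-186) = (-13 - 100*(-45))/(-3919) - 8585/((-1*(-186))) = (-13 + 4500)*(-1/3919) - 8585/186 = 4487*(-1/3919) - 8585*1/186 = -4487/3919 - 8585/186 = -34479197/728934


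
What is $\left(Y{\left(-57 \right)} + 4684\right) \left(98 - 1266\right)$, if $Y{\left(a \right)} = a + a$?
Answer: $-5337760$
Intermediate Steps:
$Y{\left(a \right)} = 2 a$
$\left(Y{\left(-57 \right)} + 4684\right) \left(98 - 1266\right) = \left(2 \left(-57\right) + 4684\right) \left(98 - 1266\right) = \left(-114 + 4684\right) \left(-1168\right) = 4570 \left(-1168\right) = -5337760$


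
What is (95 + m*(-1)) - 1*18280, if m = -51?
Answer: -18134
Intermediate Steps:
(95 + m*(-1)) - 1*18280 = (95 - 51*(-1)) - 1*18280 = (95 + 51) - 18280 = 146 - 18280 = -18134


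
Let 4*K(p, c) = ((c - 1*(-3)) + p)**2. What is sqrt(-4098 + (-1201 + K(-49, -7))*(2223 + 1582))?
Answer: 3*I*sqrt(845263)/2 ≈ 1379.1*I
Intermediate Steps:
K(p, c) = (3 + c + p)**2/4 (K(p, c) = ((c - 1*(-3)) + p)**2/4 = ((c + 3) + p)**2/4 = ((3 + c) + p)**2/4 = (3 + c + p)**2/4)
sqrt(-4098 + (-1201 + K(-49, -7))*(2223 + 1582)) = sqrt(-4098 + (-1201 + (3 - 7 - 49)**2/4)*(2223 + 1582)) = sqrt(-4098 + (-1201 + (1/4)*(-53)**2)*3805) = sqrt(-4098 + (-1201 + (1/4)*2809)*3805) = sqrt(-4098 + (-1201 + 2809/4)*3805) = sqrt(-4098 - 1995/4*3805) = sqrt(-4098 - 7590975/4) = sqrt(-7607367/4) = 3*I*sqrt(845263)/2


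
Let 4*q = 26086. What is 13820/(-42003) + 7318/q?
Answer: 434501648/547845129 ≈ 0.79311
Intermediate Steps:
q = 13043/2 (q = (1/4)*26086 = 13043/2 ≈ 6521.5)
13820/(-42003) + 7318/q = 13820/(-42003) + 7318/(13043/2) = 13820*(-1/42003) + 7318*(2/13043) = -13820/42003 + 14636/13043 = 434501648/547845129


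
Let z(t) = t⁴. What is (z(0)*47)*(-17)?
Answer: 0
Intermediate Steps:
(z(0)*47)*(-17) = (0⁴*47)*(-17) = (0*47)*(-17) = 0*(-17) = 0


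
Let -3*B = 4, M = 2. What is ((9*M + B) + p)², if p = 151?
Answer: 253009/9 ≈ 28112.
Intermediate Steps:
B = -4/3 (B = -⅓*4 = -4/3 ≈ -1.3333)
((9*M + B) + p)² = ((9*2 - 4/3) + 151)² = ((18 - 4/3) + 151)² = (50/3 + 151)² = (503/3)² = 253009/9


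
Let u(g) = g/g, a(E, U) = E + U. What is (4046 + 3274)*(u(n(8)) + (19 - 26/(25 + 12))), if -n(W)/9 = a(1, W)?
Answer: 5226480/37 ≈ 1.4126e+5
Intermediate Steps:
n(W) = -9 - 9*W (n(W) = -9*(1 + W) = -9 - 9*W)
u(g) = 1
(4046 + 3274)*(u(n(8)) + (19 - 26/(25 + 12))) = (4046 + 3274)*(1 + (19 - 26/(25 + 12))) = 7320*(1 + (19 - 26/37)) = 7320*(1 + 677/37) = 7320*(714/37) = 5226480/37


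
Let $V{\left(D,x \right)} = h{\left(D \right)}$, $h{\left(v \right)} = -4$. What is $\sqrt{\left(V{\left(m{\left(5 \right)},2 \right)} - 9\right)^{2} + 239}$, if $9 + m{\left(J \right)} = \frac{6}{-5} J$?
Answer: $2 \sqrt{102} \approx 20.199$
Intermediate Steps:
$m{\left(J \right)} = -9 - \frac{6 J}{5}$ ($m{\left(J \right)} = -9 + \frac{6}{-5} J = -9 + 6 \left(- \frac{1}{5}\right) J = -9 - \frac{6 J}{5}$)
$V{\left(D,x \right)} = -4$
$\sqrt{\left(V{\left(m{\left(5 \right)},2 \right)} - 9\right)^{2} + 239} = \sqrt{\left(-4 - 9\right)^{2} + 239} = \sqrt{\left(-13\right)^{2} + 239} = \sqrt{169 + 239} = \sqrt{408} = 2 \sqrt{102}$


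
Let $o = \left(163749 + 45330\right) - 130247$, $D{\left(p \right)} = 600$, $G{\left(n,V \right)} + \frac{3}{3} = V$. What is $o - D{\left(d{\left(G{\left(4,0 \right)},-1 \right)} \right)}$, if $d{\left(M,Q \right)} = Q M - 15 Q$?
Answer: $78232$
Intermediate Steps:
$G{\left(n,V \right)} = -1 + V$
$d{\left(M,Q \right)} = - 15 Q + M Q$ ($d{\left(M,Q \right)} = M Q - 15 Q = - 15 Q + M Q$)
$o = 78832$ ($o = 209079 - 130247 = 78832$)
$o - D{\left(d{\left(G{\left(4,0 \right)},-1 \right)} \right)} = 78832 - 600 = 78232$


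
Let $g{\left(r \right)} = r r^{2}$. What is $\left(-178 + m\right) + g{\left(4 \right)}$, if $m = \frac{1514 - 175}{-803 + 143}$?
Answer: $- \frac{76579}{660} \approx -116.03$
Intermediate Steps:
$g{\left(r \right)} = r^{3}$
$m = - \frac{1339}{660}$ ($m = \frac{1339}{-660} = 1339 \left(- \frac{1}{660}\right) = - \frac{1339}{660} \approx -2.0288$)
$\left(-178 + m\right) + g{\left(4 \right)} = \left(-178 - \frac{1339}{660}\right) + 4^{3} = - \frac{118819}{660} + 64 = - \frac{76579}{660}$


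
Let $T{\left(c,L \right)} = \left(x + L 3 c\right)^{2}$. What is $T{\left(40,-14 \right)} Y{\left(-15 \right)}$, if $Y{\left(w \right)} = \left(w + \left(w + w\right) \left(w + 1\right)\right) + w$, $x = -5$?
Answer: $1107297750$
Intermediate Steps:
$Y{\left(w \right)} = 2 w + 2 w \left(1 + w\right)$ ($Y{\left(w \right)} = \left(w + 2 w \left(1 + w\right)\right) + w = 2 w + 2 w \left(1 + w\right)$)
$T{\left(c,L \right)} = \left(-5 + 3 L c\right)^{2}$ ($T{\left(c,L \right)} = \left(-5 + L 3 c\right)^{2} = \left(-5 + 3 L c\right)^{2}$)
$T{\left(40,-14 \right)} Y{\left(-15 \right)} = \left(-5 + 3 \left(-14\right) 40\right)^{2} \cdot 2 \left(-15\right) \left(2 - 15\right) = \left(-5 - 1680\right)^{2} \cdot 2 \left(-15\right) \left(-13\right) = \left(-1685\right)^{2} \cdot 390 = 2839225 \cdot 390 = 1107297750$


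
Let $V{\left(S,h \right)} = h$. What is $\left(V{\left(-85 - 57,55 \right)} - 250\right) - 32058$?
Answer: $-32253$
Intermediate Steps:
$\left(V{\left(-85 - 57,55 \right)} - 250\right) - 32058 = \left(55 - 250\right) - 32058 = -195 - 32058 = -32253$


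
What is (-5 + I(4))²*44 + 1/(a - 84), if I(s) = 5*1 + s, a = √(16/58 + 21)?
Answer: 143618492/204007 - √17893/204007 ≈ 703.99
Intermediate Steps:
a = √17893/29 (a = √(16*(1/58) + 21) = √(8/29 + 21) = √(617/29) = √17893/29 ≈ 4.6126)
I(s) = 5 + s
(-5 + I(4))²*44 + 1/(a - 84) = (-5 + (5 + 4))²*44 + 1/(√17893/29 - 84) = (-5 + 9)²*44 + 1/(-84 + √17893/29) = 4²*44 + 1/(-84 + √17893/29) = 16*44 + 1/(-84 + √17893/29) = 704 + 1/(-84 + √17893/29)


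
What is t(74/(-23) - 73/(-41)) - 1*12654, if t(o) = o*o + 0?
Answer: -11250720821/889249 ≈ -12652.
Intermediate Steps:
t(o) = o**2 (t(o) = o**2 + 0 = o**2)
t(74/(-23) - 73/(-41)) - 1*12654 = (74/(-23) - 73/(-41))**2 - 1*12654 = (74*(-1/23) - 73*(-1/41))**2 - 12654 = (-74/23 + 73/41)**2 - 12654 = (-1355/943)**2 - 12654 = 1836025/889249 - 12654 = -11250720821/889249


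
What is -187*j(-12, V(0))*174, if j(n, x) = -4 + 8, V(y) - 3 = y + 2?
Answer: -130152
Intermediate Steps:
V(y) = 5 + y (V(y) = 3 + (y + 2) = 3 + (2 + y) = 5 + y)
j(n, x) = 4
-187*j(-12, V(0))*174 = -187*4*174 = -748*174 = -130152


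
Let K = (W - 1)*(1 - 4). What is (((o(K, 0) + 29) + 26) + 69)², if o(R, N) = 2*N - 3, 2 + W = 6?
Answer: 14641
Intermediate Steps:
W = 4 (W = -2 + 6 = 4)
K = -9 (K = (4 - 1)*(1 - 4) = 3*(-3) = -9)
o(R, N) = -3 + 2*N
(((o(K, 0) + 29) + 26) + 69)² = ((((-3 + 2*0) + 29) + 26) + 69)² = ((((-3 + 0) + 29) + 26) + 69)² = (((-3 + 29) + 26) + 69)² = ((26 + 26) + 69)² = (52 + 69)² = 121² = 14641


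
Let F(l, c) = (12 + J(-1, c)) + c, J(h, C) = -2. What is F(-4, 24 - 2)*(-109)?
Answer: -3488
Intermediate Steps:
F(l, c) = 10 + c (F(l, c) = (12 - 2) + c = 10 + c)
F(-4, 24 - 2)*(-109) = (10 + (24 - 2))*(-109) = (10 + 22)*(-109) = 32*(-109) = -3488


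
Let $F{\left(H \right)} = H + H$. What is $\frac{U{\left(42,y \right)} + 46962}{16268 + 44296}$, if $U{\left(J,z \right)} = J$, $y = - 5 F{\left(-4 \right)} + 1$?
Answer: $\frac{3917}{5047} \approx 0.7761$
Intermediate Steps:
$F{\left(H \right)} = 2 H$
$y = 41$ ($y = - 5 \cdot 2 \left(-4\right) + 1 = \left(-5\right) \left(-8\right) + 1 = 40 + 1 = 41$)
$\frac{U{\left(42,y \right)} + 46962}{16268 + 44296} = \frac{42 + 46962}{16268 + 44296} = \frac{47004}{60564} = 47004 \cdot \frac{1}{60564} = \frac{3917}{5047}$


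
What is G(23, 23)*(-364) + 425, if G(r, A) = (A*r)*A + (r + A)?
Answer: -4445107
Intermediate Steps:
G(r, A) = A + r + r*A² (G(r, A) = r*A² + (A + r) = A + r + r*A²)
G(23, 23)*(-364) + 425 = (23 + 23 + 23*23²)*(-364) + 425 = (23 + 23 + 23*529)*(-364) + 425 = (23 + 23 + 12167)*(-364) + 425 = 12213*(-364) + 425 = -4445532 + 425 = -4445107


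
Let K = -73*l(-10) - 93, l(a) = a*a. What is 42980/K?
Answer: -42980/7393 ≈ -5.8136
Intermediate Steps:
l(a) = a**2
K = -7393 (K = -73*(-10)**2 - 93 = -73*100 - 93 = -7300 - 93 = -7393)
42980/K = 42980/(-7393) = 42980*(-1/7393) = -42980/7393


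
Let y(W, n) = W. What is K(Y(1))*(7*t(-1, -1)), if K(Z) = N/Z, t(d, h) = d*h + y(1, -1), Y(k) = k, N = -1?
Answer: -14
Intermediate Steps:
t(d, h) = 1 + d*h (t(d, h) = d*h + 1 = 1 + d*h)
K(Z) = -1/Z
K(Y(1))*(7*t(-1, -1)) = (-1/1)*(7*(1 - 1*(-1))) = (-1*1)*(7*(1 + 1)) = -7*2 = -1*14 = -14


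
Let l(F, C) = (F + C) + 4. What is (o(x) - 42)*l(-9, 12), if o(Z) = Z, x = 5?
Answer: -259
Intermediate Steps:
l(F, C) = 4 + C + F (l(F, C) = (C + F) + 4 = 4 + C + F)
(o(x) - 42)*l(-9, 12) = (5 - 42)*(4 + 12 - 9) = -37*7 = -259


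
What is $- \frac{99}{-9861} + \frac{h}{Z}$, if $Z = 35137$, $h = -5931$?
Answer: $- \frac{18335676}{115495319} \approx -0.15876$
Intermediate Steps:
$- \frac{99}{-9861} + \frac{h}{Z} = - \frac{99}{-9861} - \frac{5931}{35137} = \left(-99\right) \left(- \frac{1}{9861}\right) - \frac{5931}{35137} = \frac{33}{3287} - \frac{5931}{35137} = - \frac{18335676}{115495319}$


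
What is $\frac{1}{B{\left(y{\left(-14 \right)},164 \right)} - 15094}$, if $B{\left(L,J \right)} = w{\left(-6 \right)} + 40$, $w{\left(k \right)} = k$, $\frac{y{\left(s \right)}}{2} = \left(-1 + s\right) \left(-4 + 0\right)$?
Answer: $- \frac{1}{15060} \approx -6.6401 \cdot 10^{-5}$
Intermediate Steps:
$y{\left(s \right)} = 8 - 8 s$ ($y{\left(s \right)} = 2 \left(-1 + s\right) \left(-4 + 0\right) = 2 \left(-1 + s\right) \left(-4\right) = 2 \left(4 - 4 s\right) = 8 - 8 s$)
$B{\left(L,J \right)} = 34$ ($B{\left(L,J \right)} = -6 + 40 = 34$)
$\frac{1}{B{\left(y{\left(-14 \right)},164 \right)} - 15094} = \frac{1}{34 - 15094} = \frac{1}{-15060} = - \frac{1}{15060}$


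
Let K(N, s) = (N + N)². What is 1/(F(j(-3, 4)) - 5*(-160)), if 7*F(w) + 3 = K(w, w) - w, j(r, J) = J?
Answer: 7/5657 ≈ 0.0012374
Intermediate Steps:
K(N, s) = 4*N² (K(N, s) = (2*N)² = 4*N²)
F(w) = -3/7 - w/7 + 4*w²/7 (F(w) = -3/7 + (4*w² - w)/7 = -3/7 + (-w + 4*w²)/7 = -3/7 + (-w/7 + 4*w²/7) = -3/7 - w/7 + 4*w²/7)
1/(F(j(-3, 4)) - 5*(-160)) = 1/((-3/7 - ⅐*4 + (4/7)*4²) - 5*(-160)) = 1/((-3/7 - 4/7 + (4/7)*16) + 800) = 1/((-3/7 - 4/7 + 64/7) + 800) = 1/(57/7 + 800) = 1/(5657/7) = 7/5657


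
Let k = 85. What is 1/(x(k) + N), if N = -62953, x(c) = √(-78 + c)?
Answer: -62953/3963080202 - √7/3963080202 ≈ -1.5886e-5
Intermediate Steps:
1/(x(k) + N) = 1/(√(-78 + 85) - 62953) = 1/(√7 - 62953) = 1/(-62953 + √7)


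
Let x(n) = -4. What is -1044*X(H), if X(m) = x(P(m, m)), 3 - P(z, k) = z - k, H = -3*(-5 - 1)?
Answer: 4176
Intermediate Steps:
H = 18 (H = -3*(-6) = 18)
P(z, k) = 3 + k - z (P(z, k) = 3 - (z - k) = 3 + (k - z) = 3 + k - z)
X(m) = -4
-1044*X(H) = -1044*(-4) = -1*(-4176) = 4176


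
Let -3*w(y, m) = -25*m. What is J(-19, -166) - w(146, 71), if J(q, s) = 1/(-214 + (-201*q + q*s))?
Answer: -3999074/6759 ≈ -591.67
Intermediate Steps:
w(y, m) = 25*m/3 (w(y, m) = -(-25)*m/3 = 25*m/3)
J(q, s) = 1/(-214 - 201*q + q*s)
J(-19, -166) - w(146, 71) = 1/(-214 - 201*(-19) - 19*(-166)) - 25*71/3 = 1/(-214 + 3819 + 3154) - 1*1775/3 = 1/6759 - 1775/3 = -3999074/6759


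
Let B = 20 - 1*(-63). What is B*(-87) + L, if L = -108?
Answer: -7329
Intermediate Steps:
B = 83 (B = 20 + 63 = 83)
B*(-87) + L = 83*(-87) - 108 = -7221 - 108 = -7329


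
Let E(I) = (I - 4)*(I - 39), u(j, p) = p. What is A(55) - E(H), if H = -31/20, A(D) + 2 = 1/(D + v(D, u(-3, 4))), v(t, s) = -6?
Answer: -4449829/19600 ≈ -227.03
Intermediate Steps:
A(D) = -2 + 1/(-6 + D) (A(D) = -2 + 1/(D - 6) = -2 + 1/(-6 + D))
H = -31/20 (H = -31*1/20 = -31/20 ≈ -1.5500)
E(I) = (-39 + I)*(-4 + I) (E(I) = (-4 + I)*(-39 + I) = (-39 + I)*(-4 + I))
A(55) - E(H) = (13 - 2*55)/(-6 + 55) - (156 + (-31/20)² - 43*(-31/20)) = (13 - 110)/49 - (156 + 961/400 + 1333/20) = (1/49)*(-97) - 1*90021/400 = -97/49 - 90021/400 = -4449829/19600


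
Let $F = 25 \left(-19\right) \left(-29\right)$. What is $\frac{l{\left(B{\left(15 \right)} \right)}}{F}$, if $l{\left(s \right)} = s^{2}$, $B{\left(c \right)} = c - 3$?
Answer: $\frac{144}{13775} \approx 0.010454$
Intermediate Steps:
$B{\left(c \right)} = -3 + c$ ($B{\left(c \right)} = c - 3 = -3 + c$)
$F = 13775$ ($F = \left(-475\right) \left(-29\right) = 13775$)
$\frac{l{\left(B{\left(15 \right)} \right)}}{F} = \frac{\left(-3 + 15\right)^{2}}{13775} = 12^{2} \cdot \frac{1}{13775} = 144 \cdot \frac{1}{13775} = \frac{144}{13775}$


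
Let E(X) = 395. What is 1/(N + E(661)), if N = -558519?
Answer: -1/558124 ≈ -1.7917e-6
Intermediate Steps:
1/(N + E(661)) = 1/(-558519 + 395) = 1/(-558124) = -1/558124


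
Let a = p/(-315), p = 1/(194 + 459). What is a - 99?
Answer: -20363806/205695 ≈ -99.000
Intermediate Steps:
p = 1/653 ≈ 0.0015314
a = -1/205695 (a = (1/653)/(-315) = (1/653)*(-1/315) = -1/205695 ≈ -4.8616e-6)
a - 99 = -1/205695 - 99 = -20363806/205695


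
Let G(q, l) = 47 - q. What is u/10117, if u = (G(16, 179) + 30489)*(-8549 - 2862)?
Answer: -348263720/10117 ≈ -34424.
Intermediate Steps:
u = -348263720 (u = ((47 - 1*16) + 30489)*(-8549 - 2862) = ((47 - 16) + 30489)*(-11411) = (31 + 30489)*(-11411) = 30520*(-11411) = -348263720)
u/10117 = -348263720/10117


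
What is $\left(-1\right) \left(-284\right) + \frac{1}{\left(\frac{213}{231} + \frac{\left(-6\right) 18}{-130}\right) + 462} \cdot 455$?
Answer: $\frac{661464847}{2321083} \approx 284.98$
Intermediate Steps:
$\left(-1\right) \left(-284\right) + \frac{1}{\left(\frac{213}{231} + \frac{\left(-6\right) 18}{-130}\right) + 462} \cdot 455 = 284 + \frac{1}{\left(213 \cdot \frac{1}{231} - - \frac{54}{65}\right) + 462} \cdot 455 = 284 + \frac{1}{\left(\frac{71}{77} + \frac{54}{65}\right) + 462} \cdot 455 = 284 + \frac{1}{\frac{8773}{5005} + 462} \cdot 455 = 284 + \frac{1}{\frac{2321083}{5005}} \cdot 455 = 284 + \frac{5005}{2321083} \cdot 455 = 284 + \frac{2277275}{2321083} = \frac{661464847}{2321083}$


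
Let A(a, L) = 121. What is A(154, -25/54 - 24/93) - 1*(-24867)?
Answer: 24988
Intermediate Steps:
A(154, -25/54 - 24/93) - 1*(-24867) = 121 - 1*(-24867) = 121 + 24867 = 24988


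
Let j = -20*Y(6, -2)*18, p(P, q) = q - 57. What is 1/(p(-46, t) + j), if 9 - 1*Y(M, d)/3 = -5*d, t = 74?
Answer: 1/1097 ≈ 0.00091158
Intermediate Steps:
Y(M, d) = 27 + 15*d (Y(M, d) = 27 - (-15)*d = 27 + 15*d)
p(P, q) = -57 + q
j = 1080 (j = -20*(27 + 15*(-2))*18 = -20*(27 - 30)*18 = -20*(-3)*18 = 60*18 = 1080)
1/(p(-46, t) + j) = 1/((-57 + 74) + 1080) = 1/(17 + 1080) = 1/1097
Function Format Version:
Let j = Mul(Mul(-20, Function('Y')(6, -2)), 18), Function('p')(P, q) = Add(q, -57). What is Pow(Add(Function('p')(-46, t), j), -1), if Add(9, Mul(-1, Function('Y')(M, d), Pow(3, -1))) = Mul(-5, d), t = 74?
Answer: Rational(1, 1097) ≈ 0.00091158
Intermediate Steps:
Function('Y')(M, d) = Add(27, Mul(15, d)) (Function('Y')(M, d) = Add(27, Mul(-3, Mul(-5, d))) = Add(27, Mul(15, d)))
Function('p')(P, q) = Add(-57, q)
j = 1080 (j = Mul(Mul(-20, Add(27, Mul(15, -2))), 18) = Mul(Mul(-20, Add(27, -30)), 18) = Mul(Mul(-20, -3), 18) = Mul(60, 18) = 1080)
Pow(Add(Function('p')(-46, t), j), -1) = Pow(Add(Add(-57, 74), 1080), -1) = Pow(Add(17, 1080), -1) = Pow(1097, -1) = Rational(1, 1097)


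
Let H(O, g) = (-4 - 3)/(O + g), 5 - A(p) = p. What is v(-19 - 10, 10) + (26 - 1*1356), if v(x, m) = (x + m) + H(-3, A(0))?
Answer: -2705/2 ≈ -1352.5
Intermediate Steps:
A(p) = 5 - p
H(O, g) = -7/(O + g)
v(x, m) = -7/2 + m + x (v(x, m) = (x + m) - 7/(-3 + (5 - 1*0)) = (m + x) - 7/(-3 + (5 + 0)) = (m + x) - 7/(-3 + 5) = (m + x) - 7/2 = -7/2 + m + x)
v(-19 - 10, 10) + (26 - 1*1356) = (-7/2 + 10 + (-19 - 10)) + (26 - 1*1356) = (-7/2 + 10 - 29) + (26 - 1356) = -45/2 - 1330 = -2705/2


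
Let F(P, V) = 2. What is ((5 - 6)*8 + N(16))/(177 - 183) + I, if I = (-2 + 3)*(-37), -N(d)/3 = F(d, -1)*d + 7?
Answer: -97/6 ≈ -16.167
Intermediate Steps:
N(d) = -21 - 6*d (N(d) = -3*(2*d + 7) = -3*(7 + 2*d) = -21 - 6*d)
I = -37 (I = 1*(-37) = -37)
((5 - 6)*8 + N(16))/(177 - 183) + I = ((5 - 6)*8 + (-21 - 6*16))/(177 - 183) - 37 = (-1*8 + (-21 - 96))/(-6) - 37 = (-8 - 117)*(-⅙) - 37 = -125*(-⅙) - 37 = 125/6 - 37 = -97/6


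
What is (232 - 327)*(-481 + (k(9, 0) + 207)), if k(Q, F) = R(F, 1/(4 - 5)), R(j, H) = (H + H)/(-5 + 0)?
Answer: 25992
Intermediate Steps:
R(j, H) = -2*H/5 (R(j, H) = (2*H)/(-5) = (2*H)*(-⅕) = -2*H/5)
k(Q, F) = ⅖ (k(Q, F) = -2/(5*(4 - 5)) = -⅖/(-1) = -⅖*(-1) = ⅖)
(232 - 327)*(-481 + (k(9, 0) + 207)) = (232 - 327)*(-481 + (⅖ + 207)) = -95*(-481 + 1037/5) = -95*(-1368/5) = 25992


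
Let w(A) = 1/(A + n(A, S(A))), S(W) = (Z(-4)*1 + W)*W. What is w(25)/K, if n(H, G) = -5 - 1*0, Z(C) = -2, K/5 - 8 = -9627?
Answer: -1/961900 ≈ -1.0396e-6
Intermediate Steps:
K = -48095 (K = 40 + 5*(-9627) = 40 - 48135 = -48095)
S(W) = W*(-2 + W) (S(W) = (-2*1 + W)*W = (-2 + W)*W = W*(-2 + W))
n(H, G) = -5 (n(H, G) = -5 + 0 = -5)
w(A) = 1/(-5 + A) (w(A) = 1/(A - 5) = 1/(-5 + A))
w(25)/K = 1/((-5 + 25)*(-48095)) = -1/48095/20 = (1/20)*(-1/48095) = -1/961900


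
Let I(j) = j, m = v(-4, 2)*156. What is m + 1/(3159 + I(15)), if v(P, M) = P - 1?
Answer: -2475719/3174 ≈ -780.00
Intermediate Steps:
v(P, M) = -1 + P
m = -780 (m = (-1 - 4)*156 = -5*156 = -780)
m + 1/(3159 + I(15)) = -780 + 1/(3159 + 15) = -780 + 1/3174 = -2475719/3174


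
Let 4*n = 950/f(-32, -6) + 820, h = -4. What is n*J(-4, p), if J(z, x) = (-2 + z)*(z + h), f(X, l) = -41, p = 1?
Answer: 392040/41 ≈ 9562.0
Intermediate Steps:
J(z, x) = (-4 + z)*(-2 + z) (J(z, x) = (-2 + z)*(z - 4) = (-2 + z)*(-4 + z) = (-4 + z)*(-2 + z))
n = 16335/82 (n = (950/(-41) + 820)/4 = (950*(-1/41) + 820)/4 = (-950/41 + 820)/4 = (¼)*(32670/41) = 16335/82 ≈ 199.21)
n*J(-4, p) = 16335*(8 + (-4)² - 6*(-4))/82 = 16335*(8 + 16 + 24)/82 = (16335/82)*48 = 392040/41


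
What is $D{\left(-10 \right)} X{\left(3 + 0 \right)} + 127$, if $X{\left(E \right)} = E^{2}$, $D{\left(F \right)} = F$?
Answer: $37$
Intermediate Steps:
$D{\left(-10 \right)} X{\left(3 + 0 \right)} + 127 = - 10 \left(3 + 0\right)^{2} + 127 = - 10 \cdot 3^{2} + 127 = \left(-10\right) 9 + 127 = -90 + 127 = 37$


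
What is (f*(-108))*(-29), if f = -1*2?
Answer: -6264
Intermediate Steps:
f = -2
(f*(-108))*(-29) = -2*(-108)*(-29) = 216*(-29) = -6264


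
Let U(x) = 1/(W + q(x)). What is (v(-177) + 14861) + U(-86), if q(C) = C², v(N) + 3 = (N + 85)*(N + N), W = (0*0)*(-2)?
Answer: 350762697/7396 ≈ 47426.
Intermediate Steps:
W = 0 (W = 0*(-2) = 0)
v(N) = -3 + 2*N*(85 + N) (v(N) = -3 + (N + 85)*(N + N) = -3 + (85 + N)*(2*N) = -3 + 2*N*(85 + N))
U(x) = x⁻² (U(x) = 1/(0 + x²) = 1/(x²) = x⁻²)
(v(-177) + 14861) + U(-86) = ((-3 + 2*(-177)² + 170*(-177)) + 14861) + (-86)⁻² = ((-3 + 2*31329 - 30090) + 14861) + 1/7396 = ((-3 + 62658 - 30090) + 14861) + 1/7396 = (32565 + 14861) + 1/7396 = 47426 + 1/7396 = 350762697/7396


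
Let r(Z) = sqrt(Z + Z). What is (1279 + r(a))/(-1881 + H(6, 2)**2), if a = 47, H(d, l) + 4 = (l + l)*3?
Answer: -1279/1817 - sqrt(94)/1817 ≈ -0.70924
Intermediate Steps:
H(d, l) = -4 + 6*l (H(d, l) = -4 + (l + l)*3 = -4 + (2*l)*3 = -4 + 6*l)
r(Z) = sqrt(2)*sqrt(Z) (r(Z) = sqrt(2*Z) = sqrt(2)*sqrt(Z))
(1279 + r(a))/(-1881 + H(6, 2)**2) = (1279 + sqrt(2)*sqrt(47))/(-1881 + (-4 + 6*2)**2) = (1279 + sqrt(94))/(-1881 + (-4 + 12)**2) = (1279 + sqrt(94))/(-1881 + 8**2) = (1279 + sqrt(94))/(-1881 + 64) = (1279 + sqrt(94))/(-1817) = (1279 + sqrt(94))*(-1/1817) = -1279/1817 - sqrt(94)/1817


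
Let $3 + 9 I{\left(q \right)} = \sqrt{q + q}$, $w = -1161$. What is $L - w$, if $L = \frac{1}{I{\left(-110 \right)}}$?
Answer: $\frac{265842}{229} - \frac{18 i \sqrt{55}}{229} \approx 1160.9 - 0.58293 i$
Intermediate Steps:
$I{\left(q \right)} = - \frac{1}{3} + \frac{\sqrt{2} \sqrt{q}}{9}$ ($I{\left(q \right)} = - \frac{1}{3} + \frac{\sqrt{q + q}}{9} = - \frac{1}{3} + \frac{\sqrt{2 q}}{9} = - \frac{1}{3} + \frac{\sqrt{2} \sqrt{q}}{9}$)
$L = \frac{1}{- \frac{1}{3} + \frac{2 i \sqrt{55}}{9}}$ ($L = \frac{1}{- \frac{1}{3} + \frac{\sqrt{2} \sqrt{-110}}{9}} = \frac{1}{- \frac{1}{3} + \frac{\sqrt{2} i \sqrt{110}}{9}} = \frac{1}{- \frac{1}{3} + \frac{2 i \sqrt{55}}{9}} \approx -0.1179 - 0.58293 i$)
$L - w = \left(- \frac{27}{229} - \frac{18 i \sqrt{55}}{229}\right) - -1161 = \left(- \frac{27}{229} - \frac{18 i \sqrt{55}}{229}\right) + 1161 = \frac{265842}{229} - \frac{18 i \sqrt{55}}{229}$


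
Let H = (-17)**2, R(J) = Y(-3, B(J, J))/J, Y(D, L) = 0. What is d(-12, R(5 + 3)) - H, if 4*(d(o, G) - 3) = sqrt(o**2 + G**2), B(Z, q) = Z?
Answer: -283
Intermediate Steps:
R(J) = 0 (R(J) = 0/J = 0)
d(o, G) = 3 + sqrt(G**2 + o**2)/4 (d(o, G) = 3 + sqrt(o**2 + G**2)/4 = 3 + sqrt(G**2 + o**2)/4)
H = 289
d(-12, R(5 + 3)) - H = (3 + sqrt(0**2 + (-12)**2)/4) - 1*289 = (3 + sqrt(0 + 144)/4) - 289 = (3 + sqrt(144)/4) - 289 = (3 + (1/4)*12) - 289 = (3 + 3) - 289 = 6 - 289 = -283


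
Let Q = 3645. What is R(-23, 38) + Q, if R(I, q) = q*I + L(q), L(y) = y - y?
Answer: 2771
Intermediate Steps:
L(y) = 0
R(I, q) = I*q (R(I, q) = q*I + 0 = I*q + 0 = I*q)
R(-23, 38) + Q = -23*38 + 3645 = -874 + 3645 = 2771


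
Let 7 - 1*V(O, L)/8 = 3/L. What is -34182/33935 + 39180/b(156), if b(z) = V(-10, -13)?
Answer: 4314687009/6379780 ≈ 676.31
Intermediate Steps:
V(O, L) = 56 - 24/L
b(z) = 752/13 (b(z) = 56 - 24/(-13) = 56 - 24*(-1/13) = 56 + 24/13 = 752/13)
-34182/33935 + 39180/b(156) = -34182/33935 + 39180/(752/13) = -34182*1/33935 + 39180*(13/752) = -34182/33935 + 127335/188 = 4314687009/6379780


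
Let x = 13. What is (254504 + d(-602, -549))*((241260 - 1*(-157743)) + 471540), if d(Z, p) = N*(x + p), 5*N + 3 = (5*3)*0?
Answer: 1109183211504/5 ≈ 2.2184e+11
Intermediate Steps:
N = -3/5 (N = -3/5 + ((5*3)*0)/5 = -3/5 + (15*0)/5 = -3/5 + (1/5)*0 = -3/5 + 0 = -3/5 ≈ -0.60000)
d(Z, p) = -39/5 - 3*p/5 (d(Z, p) = -3*(13 + p)/5 = -39/5 - 3*p/5)
(254504 + d(-602, -549))*((241260 - 1*(-157743)) + 471540) = (254504 + (-39/5 - 3/5*(-549)))*((241260 - 1*(-157743)) + 471540) = (254504 + (-39/5 + 1647/5))*((241260 + 157743) + 471540) = (254504 + 1608/5)*(399003 + 471540) = (1274128/5)*870543 = 1109183211504/5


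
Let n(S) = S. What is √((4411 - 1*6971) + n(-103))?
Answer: I*√2663 ≈ 51.604*I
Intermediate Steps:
√((4411 - 1*6971) + n(-103)) = √((4411 - 1*6971) - 103) = √((4411 - 6971) - 103) = √(-2560 - 103) = √(-2663) = I*√2663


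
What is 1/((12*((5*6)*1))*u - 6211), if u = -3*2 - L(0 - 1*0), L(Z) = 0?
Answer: -1/8371 ≈ -0.00011946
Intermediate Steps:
u = -6 (u = -3*2 - 1*0 = -6 + 0 = -6)
1/((12*((5*6)*1))*u - 6211) = 1/((12*((5*6)*1))*(-6) - 6211) = 1/((12*(30*1))*(-6) - 6211) = 1/((12*30)*(-6) - 6211) = 1/(360*(-6) - 6211) = 1/(-2160 - 6211) = 1/(-8371) = -1/8371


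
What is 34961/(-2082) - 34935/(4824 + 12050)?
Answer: -165666646/8782917 ≈ -18.862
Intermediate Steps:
34961/(-2082) - 34935/(4824 + 12050) = 34961*(-1/2082) - 34935/16874 = -34961/2082 - 34935*1/16874 = -34961/2082 - 34935/16874 = -165666646/8782917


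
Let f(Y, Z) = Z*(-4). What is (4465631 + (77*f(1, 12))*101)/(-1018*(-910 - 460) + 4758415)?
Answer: 28223/42435 ≈ 0.66509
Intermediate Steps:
f(Y, Z) = -4*Z
(4465631 + (77*f(1, 12))*101)/(-1018*(-910 - 460) + 4758415) = (4465631 + (77*(-4*12))*101)/(-1018*(-910 - 460) + 4758415) = (4465631 + (77*(-48))*101)/(-1018*(-1370) + 4758415) = (4465631 - 3696*101)/(1394660 + 4758415) = (4465631 - 373296)/6153075 = 4092335*(1/6153075) = 28223/42435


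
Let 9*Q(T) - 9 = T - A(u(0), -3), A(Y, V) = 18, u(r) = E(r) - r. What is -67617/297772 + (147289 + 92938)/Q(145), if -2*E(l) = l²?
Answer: 9467451063/595544 ≈ 15897.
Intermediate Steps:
E(l) = -l²/2
u(r) = -r - r²/2 (u(r) = -r²/2 - r = -r - r²/2)
Q(T) = -1 + T/9 (Q(T) = 1 + (T - 1*18)/9 = 1 + (T - 18)/9 = 1 + (-18 + T)/9 = 1 + (-2 + T/9) = -1 + T/9)
-67617/297772 + (147289 + 92938)/Q(145) = -67617/297772 + (147289 + 92938)/(-1 + (⅑)*145) = -67617*1/297772 + 240227/(-1 + 145/9) = -67617/297772 + 240227/(136/9) = -67617/297772 + 240227*(9/136) = -67617/297772 + 127179/8 = 9467451063/595544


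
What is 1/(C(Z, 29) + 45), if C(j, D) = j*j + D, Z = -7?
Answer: 1/123 ≈ 0.0081301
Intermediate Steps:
C(j, D) = D + j² (C(j, D) = j² + D = D + j²)
1/(C(Z, 29) + 45) = 1/((29 + (-7)²) + 45) = 1/((29 + 49) + 45) = 1/(78 + 45) = 1/123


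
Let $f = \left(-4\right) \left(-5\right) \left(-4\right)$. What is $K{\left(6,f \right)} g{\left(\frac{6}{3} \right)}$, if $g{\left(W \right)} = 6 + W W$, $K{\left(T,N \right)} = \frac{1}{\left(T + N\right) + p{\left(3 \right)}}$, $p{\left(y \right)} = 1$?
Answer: $- \frac{10}{73} \approx -0.13699$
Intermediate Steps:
$f = -80$ ($f = 20 \left(-4\right) = -80$)
$K{\left(T,N \right)} = \frac{1}{1 + N + T}$ ($K{\left(T,N \right)} = \frac{1}{\left(T + N\right) + 1} = \frac{1}{\left(N + T\right) + 1} = \frac{1}{1 + N + T}$)
$g{\left(W \right)} = 6 + W^{2}$
$K{\left(6,f \right)} g{\left(\frac{6}{3} \right)} = \frac{6 + \left(\frac{6}{3}\right)^{2}}{1 - 80 + 6} = \frac{6 + \left(6 \cdot \frac{1}{3}\right)^{2}}{-73} = - \frac{6 + 2^{2}}{73} = - \frac{6 + 4}{73} = \left(- \frac{1}{73}\right) 10 = - \frac{10}{73}$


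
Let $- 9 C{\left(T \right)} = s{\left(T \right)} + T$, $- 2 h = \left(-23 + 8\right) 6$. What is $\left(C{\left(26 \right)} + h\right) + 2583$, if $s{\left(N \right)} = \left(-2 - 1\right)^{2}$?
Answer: $\frac{23617}{9} \approx 2624.1$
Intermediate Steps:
$s{\left(N \right)} = 9$ ($s{\left(N \right)} = \left(-3\right)^{2} = 9$)
$h = 45$ ($h = - \frac{\left(-23 + 8\right) 6}{2} = - \frac{\left(-15\right) 6}{2} = \left(- \frac{1}{2}\right) \left(-90\right) = 45$)
$C{\left(T \right)} = -1 - \frac{T}{9}$ ($C{\left(T \right)} = - \frac{9 + T}{9} = -1 - \frac{T}{9}$)
$\left(C{\left(26 \right)} + h\right) + 2583 = \left(\left(-1 - \frac{26}{9}\right) + 45\right) + 2583 = \left(- \frac{35}{9} + 45\right) + 2583 = \frac{370}{9} + 2583 = \frac{23617}{9}$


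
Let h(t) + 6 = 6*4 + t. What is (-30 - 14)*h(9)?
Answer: -1188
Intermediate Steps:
h(t) = 18 + t (h(t) = -6 + (6*4 + t) = -6 + (24 + t) = 18 + t)
(-30 - 14)*h(9) = (-30 - 14)*(18 + 9) = -44*27 = -1188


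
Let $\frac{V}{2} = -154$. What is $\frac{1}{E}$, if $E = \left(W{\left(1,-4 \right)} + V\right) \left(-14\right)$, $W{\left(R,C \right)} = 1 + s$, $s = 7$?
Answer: $\frac{1}{4200} \approx 0.0002381$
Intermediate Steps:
$V = -308$ ($V = 2 \left(-154\right) = -308$)
$W{\left(R,C \right)} = 8$ ($W{\left(R,C \right)} = 1 + 7 = 8$)
$E = 4200$ ($E = \left(8 - 308\right) \left(-14\right) = \left(-300\right) \left(-14\right) = 4200$)
$\frac{1}{E} = \frac{1}{4200}$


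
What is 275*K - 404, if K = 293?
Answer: 80171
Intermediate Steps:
275*K - 404 = 275*293 - 404 = 80575 - 404 = 80171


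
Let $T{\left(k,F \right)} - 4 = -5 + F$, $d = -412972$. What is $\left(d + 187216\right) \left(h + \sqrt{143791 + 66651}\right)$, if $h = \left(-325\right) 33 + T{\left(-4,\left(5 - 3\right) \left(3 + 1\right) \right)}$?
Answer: $2419652808 - 225756 \sqrt{210442} \approx 2.3161 \cdot 10^{9}$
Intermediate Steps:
$T{\left(k,F \right)} = -1 + F$ ($T{\left(k,F \right)} = 4 + \left(-5 + F\right) = -1 + F$)
$h = -10718$ ($h = \left(-325\right) 33 - \left(1 - \left(5 - 3\right) \left(3 + 1\right)\right) = -10725 + \left(-1 + 2 \cdot 4\right) = -10725 + \left(-1 + 8\right) = -10725 + 7 = -10718$)
$\left(d + 187216\right) \left(h + \sqrt{143791 + 66651}\right) = \left(-412972 + 187216\right) \left(-10718 + \sqrt{143791 + 66651}\right) = - 225756 \left(-10718 + \sqrt{210442}\right) = 2419652808 - 225756 \sqrt{210442}$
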